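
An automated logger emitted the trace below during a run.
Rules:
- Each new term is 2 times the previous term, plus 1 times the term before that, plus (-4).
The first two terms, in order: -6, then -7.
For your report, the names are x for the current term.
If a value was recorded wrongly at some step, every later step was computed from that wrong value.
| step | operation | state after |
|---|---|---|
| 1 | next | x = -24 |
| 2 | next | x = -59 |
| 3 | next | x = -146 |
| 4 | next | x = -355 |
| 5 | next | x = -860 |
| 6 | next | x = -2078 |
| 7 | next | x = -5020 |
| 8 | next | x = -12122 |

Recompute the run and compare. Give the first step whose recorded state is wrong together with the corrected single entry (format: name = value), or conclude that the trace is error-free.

1. x = 2*(-7) + (1)*(-6) + (-4) = -24 (matches)
2. x = 2*(-24) + (1)*(-7) + (-4) = -59 (in agreement)
3. x = 2*(-59) + (1)*(-24) + (-4) = -146 (verified)
4. x = 2*(-146) + (1)*(-59) + (-4) = -355 (confirmed correct)
5. x = 2*(-355) + (1)*(-146) + (-4) = -860 (checks out)
6. x = 2*(-860) + (1)*(-355) + (-4) = -2079 (the trace disagrees here)
Conclusion: step 6 carries the first error; the entry should be x = -2079.

step 6, x = -2079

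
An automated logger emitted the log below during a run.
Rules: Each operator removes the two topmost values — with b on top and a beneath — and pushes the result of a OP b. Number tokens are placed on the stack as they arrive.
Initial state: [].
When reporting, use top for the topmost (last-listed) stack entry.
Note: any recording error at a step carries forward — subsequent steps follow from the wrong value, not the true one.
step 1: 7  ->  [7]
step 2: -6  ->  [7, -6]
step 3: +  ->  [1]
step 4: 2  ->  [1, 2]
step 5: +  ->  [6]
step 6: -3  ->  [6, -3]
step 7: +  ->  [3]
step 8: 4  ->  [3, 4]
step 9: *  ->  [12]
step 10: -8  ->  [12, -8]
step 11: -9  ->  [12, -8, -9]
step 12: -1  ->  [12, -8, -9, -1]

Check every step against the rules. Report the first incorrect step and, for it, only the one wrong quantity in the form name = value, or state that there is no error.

Recomputing the run from the initial state:
step 1: [7]
step 2: [7, -6]
step 3: [1]
step 4: [1, 2]
step 5: [3]
step 6: [3, -3]
step 7: [0]
step 8: [0, 4]
step 9: [0]
step 10: [0, -8]
step 11: [0, -8, -9]
step 12: [0, -8, -9, -1]
The first disagreement with the log is at step 5, where the value should be top = 3.

step 5, top = 3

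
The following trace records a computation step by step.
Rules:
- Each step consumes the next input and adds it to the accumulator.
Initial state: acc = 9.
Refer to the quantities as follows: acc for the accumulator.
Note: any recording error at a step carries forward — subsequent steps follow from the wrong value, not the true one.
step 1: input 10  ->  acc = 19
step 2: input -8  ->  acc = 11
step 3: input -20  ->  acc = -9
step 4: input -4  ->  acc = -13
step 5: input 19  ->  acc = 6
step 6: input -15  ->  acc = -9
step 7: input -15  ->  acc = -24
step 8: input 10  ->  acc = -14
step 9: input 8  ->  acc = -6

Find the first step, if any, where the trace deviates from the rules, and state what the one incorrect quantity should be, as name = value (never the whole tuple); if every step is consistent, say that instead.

Step 1: acc = 9 + 10 = 19 — exactly as logged.
Step 2: acc = 19 + -8 = 11 — matches.
Step 3: acc = 11 + -20 = -9 — exactly as logged.
Step 4: acc = -9 + -4 = -13 — verified.
Step 5: acc = -13 + 19 = 6 — confirmed correct.
Step 6: acc = 6 + -15 = -9 — consistent with the trace.
Step 7: acc = -9 + -15 = -24 — same as recorded.
Step 8: acc = -24 + 10 = -14 — no discrepancy.
Step 9: acc = -14 + 8 = -6 — same as recorded.
The whole run recomputes cleanly — no discrepancies.

no error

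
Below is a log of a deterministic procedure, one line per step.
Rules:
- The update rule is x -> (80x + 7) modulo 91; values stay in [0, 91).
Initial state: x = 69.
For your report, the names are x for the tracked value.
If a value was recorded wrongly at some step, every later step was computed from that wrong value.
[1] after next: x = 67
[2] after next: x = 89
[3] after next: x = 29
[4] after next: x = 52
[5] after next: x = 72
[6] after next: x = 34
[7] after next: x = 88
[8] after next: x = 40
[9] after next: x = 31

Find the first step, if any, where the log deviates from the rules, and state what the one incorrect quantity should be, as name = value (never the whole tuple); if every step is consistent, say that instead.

step 9, x = 22

Step 1: x = (80*69 + 7) mod 91 = 67 — checks out.
Step 2: x = (80*67 + 7) mod 91 = 89 — exactly as logged.
Step 3: x = (80*89 + 7) mod 91 = 29 — matches.
Step 4: x = (80*29 + 7) mod 91 = 52 — in agreement.
Step 5: x = (80*52 + 7) mod 91 = 72 — agrees with the log.
Step 6: x = (80*72 + 7) mod 91 = 34 — same as recorded.
Step 7: x = (80*34 + 7) mod 91 = 88 — verified.
Step 8: x = (80*88 + 7) mod 91 = 40 — verified.
Step 9: x = (80*40 + 7) mod 91 = 22 — the entry is off here.
The earliest wrong entry is at step 9: it should read x = 22.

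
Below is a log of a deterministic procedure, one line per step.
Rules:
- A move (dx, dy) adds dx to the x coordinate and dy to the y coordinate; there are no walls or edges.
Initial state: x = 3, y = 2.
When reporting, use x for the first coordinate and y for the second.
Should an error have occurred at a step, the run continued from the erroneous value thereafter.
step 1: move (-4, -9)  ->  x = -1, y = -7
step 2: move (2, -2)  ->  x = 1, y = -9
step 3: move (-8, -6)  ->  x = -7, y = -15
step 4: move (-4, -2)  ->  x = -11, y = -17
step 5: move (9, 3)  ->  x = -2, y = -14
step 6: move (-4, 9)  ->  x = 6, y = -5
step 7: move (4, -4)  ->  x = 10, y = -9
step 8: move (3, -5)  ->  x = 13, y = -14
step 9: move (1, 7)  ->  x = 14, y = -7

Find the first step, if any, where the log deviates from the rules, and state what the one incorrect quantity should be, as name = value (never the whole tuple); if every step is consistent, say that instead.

step 6, x = -6

Step 1: x = 3 + (-4) = -1, y = 2 + (-9) = -7 — checks out.
Step 2: x = -1 + (2) = 1, y = -7 + (-2) = -9 — in agreement.
Step 3: x = 1 + (-8) = -7, y = -9 + (-6) = -15 — agrees with the log.
Step 4: x = -7 + (-4) = -11, y = -15 + (-2) = -17 — verified.
Step 5: x = -11 + (9) = -2, y = -17 + (3) = -14 — verified.
Step 6: x = -2 + (-4) = -6, y = -14 + (9) = -5 — this is not what the log shows.
First incorrect step: 6; the correct value is x = -6.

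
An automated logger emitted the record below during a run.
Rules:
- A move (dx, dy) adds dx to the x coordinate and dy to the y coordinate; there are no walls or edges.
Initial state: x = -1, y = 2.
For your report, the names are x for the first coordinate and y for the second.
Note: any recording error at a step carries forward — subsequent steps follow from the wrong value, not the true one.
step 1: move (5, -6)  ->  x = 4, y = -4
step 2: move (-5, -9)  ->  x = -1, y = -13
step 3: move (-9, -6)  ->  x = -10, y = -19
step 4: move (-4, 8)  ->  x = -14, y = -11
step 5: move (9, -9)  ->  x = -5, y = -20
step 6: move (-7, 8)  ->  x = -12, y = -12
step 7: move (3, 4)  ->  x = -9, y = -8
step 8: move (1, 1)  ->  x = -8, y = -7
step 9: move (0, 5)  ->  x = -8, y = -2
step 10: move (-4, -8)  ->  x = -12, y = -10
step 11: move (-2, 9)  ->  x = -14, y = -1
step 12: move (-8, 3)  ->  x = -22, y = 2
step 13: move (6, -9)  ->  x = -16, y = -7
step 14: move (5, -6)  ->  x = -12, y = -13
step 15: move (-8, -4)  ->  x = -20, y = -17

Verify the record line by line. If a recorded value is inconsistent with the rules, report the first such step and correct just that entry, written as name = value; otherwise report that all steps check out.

step 14, x = -11

Recomputing the run from the initial state:
step 1: x = 4, y = -4
step 2: x = -1, y = -13
step 3: x = -10, y = -19
step 4: x = -14, y = -11
step 5: x = -5, y = -20
step 6: x = -12, y = -12
step 7: x = -9, y = -8
step 8: x = -8, y = -7
step 9: x = -8, y = -2
step 10: x = -12, y = -10
step 11: x = -14, y = -1
step 12: x = -22, y = 2
step 13: x = -16, y = -7
step 14: x = -11, y = -13
step 15: x = -19, y = -17
The first disagreement with the record is at step 14, where the value should be x = -11.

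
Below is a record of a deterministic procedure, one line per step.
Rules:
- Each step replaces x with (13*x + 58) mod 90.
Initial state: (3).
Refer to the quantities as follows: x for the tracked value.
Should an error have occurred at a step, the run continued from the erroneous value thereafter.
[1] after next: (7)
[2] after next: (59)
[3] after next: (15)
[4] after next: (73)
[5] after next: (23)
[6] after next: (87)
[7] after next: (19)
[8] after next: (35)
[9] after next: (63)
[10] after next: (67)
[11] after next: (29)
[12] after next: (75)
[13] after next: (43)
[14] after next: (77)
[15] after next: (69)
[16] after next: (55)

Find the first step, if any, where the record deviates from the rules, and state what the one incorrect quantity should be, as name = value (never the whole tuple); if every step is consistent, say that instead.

step 5, x = 17

Step 1: x = (13*3 + 58) mod 90 = 7 — agrees with the record.
Step 2: x = (13*7 + 58) mod 90 = 59 — in agreement.
Step 3: x = (13*59 + 58) mod 90 = 15 — agrees with the record.
Step 4: x = (13*15 + 58) mod 90 = 73 — in agreement.
Step 5: x = (13*73 + 58) mod 90 = 17 — first mismatch against the record.
First deviation found at step 5; the corrected entry is x = 17.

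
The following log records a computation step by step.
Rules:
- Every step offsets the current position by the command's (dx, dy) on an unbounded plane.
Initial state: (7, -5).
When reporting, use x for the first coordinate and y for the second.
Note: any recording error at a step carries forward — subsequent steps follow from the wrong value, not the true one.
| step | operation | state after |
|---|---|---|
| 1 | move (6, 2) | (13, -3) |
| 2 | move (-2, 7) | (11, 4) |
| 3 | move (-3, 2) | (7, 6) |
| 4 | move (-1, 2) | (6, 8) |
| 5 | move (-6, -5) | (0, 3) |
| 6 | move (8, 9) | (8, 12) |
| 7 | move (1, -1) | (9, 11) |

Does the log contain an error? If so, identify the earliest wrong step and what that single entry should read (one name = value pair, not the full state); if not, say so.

step 1: x = 7 + (6) = 13, y = -5 + (2) = -3 -> checks out
step 2: x = 13 + (-2) = 11, y = -3 + (7) = 4 -> in agreement
step 3: x = 11 + (-3) = 8, y = 4 + (2) = 6 -> this is not what the log shows
First deviation found at step 3; the corrected entry is x = 8.

step 3, x = 8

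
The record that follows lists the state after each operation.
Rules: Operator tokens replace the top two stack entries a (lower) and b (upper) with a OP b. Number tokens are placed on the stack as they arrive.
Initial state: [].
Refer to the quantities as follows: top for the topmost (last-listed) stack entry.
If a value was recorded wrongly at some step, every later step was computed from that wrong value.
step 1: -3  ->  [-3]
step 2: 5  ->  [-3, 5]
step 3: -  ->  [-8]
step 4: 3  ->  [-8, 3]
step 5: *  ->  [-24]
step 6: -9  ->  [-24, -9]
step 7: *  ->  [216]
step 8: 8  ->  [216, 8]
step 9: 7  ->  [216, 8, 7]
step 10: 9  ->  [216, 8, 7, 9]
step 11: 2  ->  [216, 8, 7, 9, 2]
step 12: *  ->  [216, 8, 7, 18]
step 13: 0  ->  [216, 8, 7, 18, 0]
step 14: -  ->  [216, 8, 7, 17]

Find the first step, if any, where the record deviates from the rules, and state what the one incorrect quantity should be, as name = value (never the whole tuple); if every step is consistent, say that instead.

step 14, top = 18

1. push -3: top = -3 (in agreement)
2. push 5: top = 5 (in agreement)
3. -3 - 5 = -8 (agrees with the record)
4. push 3: top = 3 (confirmed correct)
5. -8 * 3 = -24 (agrees with the record)
6. push -9: top = -9 (agrees with the record)
7. -24 * -9 = 216 (same as recorded)
8. push 8: top = 8 (in agreement)
9. push 7: top = 7 (verified)
10. push 9: top = 9 (in agreement)
11. push 2: top = 2 (confirmed correct)
12. 9 * 2 = 18 (consistent with the record)
13. push 0: top = 0 (no discrepancy)
14. 18 - 0 = 18 (not what was recorded)
That makes step 14 the first incorrect line — top = 18 is what it should show.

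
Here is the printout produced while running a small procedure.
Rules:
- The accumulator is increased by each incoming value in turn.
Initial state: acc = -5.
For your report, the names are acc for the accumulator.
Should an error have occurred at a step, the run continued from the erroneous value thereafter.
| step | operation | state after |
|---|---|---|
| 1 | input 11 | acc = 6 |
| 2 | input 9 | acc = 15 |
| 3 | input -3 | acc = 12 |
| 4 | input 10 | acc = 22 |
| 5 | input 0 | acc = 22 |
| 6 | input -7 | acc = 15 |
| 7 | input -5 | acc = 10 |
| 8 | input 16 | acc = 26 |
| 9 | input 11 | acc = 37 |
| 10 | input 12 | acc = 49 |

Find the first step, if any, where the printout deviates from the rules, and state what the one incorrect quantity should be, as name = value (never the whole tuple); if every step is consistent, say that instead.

Recomputing the run from the initial state:
step 1: acc = 6
step 2: acc = 15
step 3: acc = 12
step 4: acc = 22
step 5: acc = 22
step 6: acc = 15
step 7: acc = 10
step 8: acc = 26
step 9: acc = 37
step 10: acc = 49
This matches the printout at every step.

no error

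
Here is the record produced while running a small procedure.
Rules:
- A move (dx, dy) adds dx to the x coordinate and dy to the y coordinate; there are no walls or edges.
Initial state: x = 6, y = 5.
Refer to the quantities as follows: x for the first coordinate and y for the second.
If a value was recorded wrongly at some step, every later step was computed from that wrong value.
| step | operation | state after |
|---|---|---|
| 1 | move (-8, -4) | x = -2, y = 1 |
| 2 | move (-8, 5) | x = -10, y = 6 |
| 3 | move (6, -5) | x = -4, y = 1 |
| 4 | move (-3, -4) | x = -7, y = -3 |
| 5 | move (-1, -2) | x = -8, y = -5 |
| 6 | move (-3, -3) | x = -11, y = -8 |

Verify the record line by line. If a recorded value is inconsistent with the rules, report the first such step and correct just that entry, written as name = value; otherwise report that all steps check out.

1. x = 6 + (-8) = -2, y = 5 + (-4) = 1 (in agreement)
2. x = -2 + (-8) = -10, y = 1 + (5) = 6 (agrees with the record)
3. x = -10 + (6) = -4, y = 6 + (-5) = 1 (in agreement)
4. x = -4 + (-3) = -7, y = 1 + (-4) = -3 (verified)
5. x = -7 + (-1) = -8, y = -3 + (-2) = -5 (matches)
6. x = -8 + (-3) = -11, y = -5 + (-3) = -8 (verified)
Every step is consistent.

no error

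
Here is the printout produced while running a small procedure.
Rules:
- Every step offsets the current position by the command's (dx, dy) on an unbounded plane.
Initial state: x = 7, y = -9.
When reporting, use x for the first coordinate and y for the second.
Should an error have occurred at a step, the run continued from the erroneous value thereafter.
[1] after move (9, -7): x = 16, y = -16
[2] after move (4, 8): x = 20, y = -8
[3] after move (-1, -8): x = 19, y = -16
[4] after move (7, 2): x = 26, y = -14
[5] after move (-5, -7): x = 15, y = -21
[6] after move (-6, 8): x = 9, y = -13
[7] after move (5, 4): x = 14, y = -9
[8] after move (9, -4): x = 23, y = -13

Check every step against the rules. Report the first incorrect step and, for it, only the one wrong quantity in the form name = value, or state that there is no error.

1. x = 7 + (9) = 16, y = -9 + (-7) = -16 (agrees with the printout)
2. x = 16 + (4) = 20, y = -16 + (8) = -8 (matches)
3. x = 20 + (-1) = 19, y = -8 + (-8) = -16 (no discrepancy)
4. x = 19 + (7) = 26, y = -16 + (2) = -14 (verified)
5. x = 26 + (-5) = 21, y = -14 + (-7) = -21 (first mismatch against the printout)
Step 5 is the first one off; corrected, x = 21.

step 5, x = 21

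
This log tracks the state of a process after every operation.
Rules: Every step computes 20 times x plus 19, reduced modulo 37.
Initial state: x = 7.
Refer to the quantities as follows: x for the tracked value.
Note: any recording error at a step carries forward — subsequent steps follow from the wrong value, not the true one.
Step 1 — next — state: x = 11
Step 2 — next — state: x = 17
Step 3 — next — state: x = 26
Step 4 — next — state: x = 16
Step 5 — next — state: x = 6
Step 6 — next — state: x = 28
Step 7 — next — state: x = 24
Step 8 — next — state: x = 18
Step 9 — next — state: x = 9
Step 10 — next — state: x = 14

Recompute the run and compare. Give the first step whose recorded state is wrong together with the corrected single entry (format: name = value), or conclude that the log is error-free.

step 1: x = (20*7 + 19) mod 37 = 11 -> matches
step 2: x = (20*11 + 19) mod 37 = 17 -> no discrepancy
step 3: x = (20*17 + 19) mod 37 = 26 -> matches
step 4: x = (20*26 + 19) mod 37 = 21 -> the log disagrees here
Step 4 is the first one off; corrected, x = 21.

step 4, x = 21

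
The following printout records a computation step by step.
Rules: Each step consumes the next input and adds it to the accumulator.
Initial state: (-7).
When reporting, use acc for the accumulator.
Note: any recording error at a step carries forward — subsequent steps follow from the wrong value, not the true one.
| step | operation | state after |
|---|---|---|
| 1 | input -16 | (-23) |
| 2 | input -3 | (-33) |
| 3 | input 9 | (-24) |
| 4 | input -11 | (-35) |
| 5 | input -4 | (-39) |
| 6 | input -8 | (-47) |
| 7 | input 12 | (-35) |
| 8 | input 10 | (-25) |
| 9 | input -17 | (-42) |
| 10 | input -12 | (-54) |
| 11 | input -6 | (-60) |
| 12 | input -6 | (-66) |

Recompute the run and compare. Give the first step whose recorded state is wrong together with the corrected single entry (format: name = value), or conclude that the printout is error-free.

step 2, acc = -26

Recomputing the run from the initial state:
step 1: acc = -23
step 2: acc = -26
step 3: acc = -17
step 4: acc = -28
step 5: acc = -32
step 6: acc = -40
step 7: acc = -28
step 8: acc = -18
step 9: acc = -35
step 10: acc = -47
step 11: acc = -53
step 12: acc = -59
The first disagreement with the printout is at step 2, where the value should be acc = -26.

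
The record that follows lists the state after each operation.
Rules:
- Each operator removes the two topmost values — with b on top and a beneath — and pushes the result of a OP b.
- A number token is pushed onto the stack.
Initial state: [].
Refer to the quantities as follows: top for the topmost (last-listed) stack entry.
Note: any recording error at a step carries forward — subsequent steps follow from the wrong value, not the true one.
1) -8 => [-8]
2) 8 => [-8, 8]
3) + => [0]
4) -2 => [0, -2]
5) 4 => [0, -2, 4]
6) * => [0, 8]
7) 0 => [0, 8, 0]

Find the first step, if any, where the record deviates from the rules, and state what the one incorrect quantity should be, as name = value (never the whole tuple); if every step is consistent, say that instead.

step 6, top = -8

step 1: push -8: top = -8 -> consistent with the record
step 2: push 8: top = 8 -> exactly as logged
step 3: -8 + 8 = 0 -> confirmed correct
step 4: push -2: top = -2 -> agrees with the record
step 5: push 4: top = 4 -> matches
step 6: -2 * 4 = -8 -> the record disagrees here
First incorrect step: 6; the correct value is top = -8.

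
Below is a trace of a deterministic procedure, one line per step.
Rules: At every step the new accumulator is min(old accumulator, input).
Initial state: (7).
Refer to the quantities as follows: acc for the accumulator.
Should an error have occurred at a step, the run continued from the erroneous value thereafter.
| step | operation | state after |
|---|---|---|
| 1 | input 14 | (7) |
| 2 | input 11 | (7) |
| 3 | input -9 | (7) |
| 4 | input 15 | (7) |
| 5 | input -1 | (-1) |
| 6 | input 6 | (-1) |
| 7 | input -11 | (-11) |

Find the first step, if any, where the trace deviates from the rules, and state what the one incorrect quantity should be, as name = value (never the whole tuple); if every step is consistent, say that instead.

step 3, acc = -9

Step 1: acc = min(7, 14) = 7 — confirmed correct.
Step 2: acc = min(7, 11) = 7 — exactly as logged.
Step 3: acc = min(7, -9) = -9 — first mismatch against the trace.
Conclusion: step 3 carries the first error; the entry should be acc = -9.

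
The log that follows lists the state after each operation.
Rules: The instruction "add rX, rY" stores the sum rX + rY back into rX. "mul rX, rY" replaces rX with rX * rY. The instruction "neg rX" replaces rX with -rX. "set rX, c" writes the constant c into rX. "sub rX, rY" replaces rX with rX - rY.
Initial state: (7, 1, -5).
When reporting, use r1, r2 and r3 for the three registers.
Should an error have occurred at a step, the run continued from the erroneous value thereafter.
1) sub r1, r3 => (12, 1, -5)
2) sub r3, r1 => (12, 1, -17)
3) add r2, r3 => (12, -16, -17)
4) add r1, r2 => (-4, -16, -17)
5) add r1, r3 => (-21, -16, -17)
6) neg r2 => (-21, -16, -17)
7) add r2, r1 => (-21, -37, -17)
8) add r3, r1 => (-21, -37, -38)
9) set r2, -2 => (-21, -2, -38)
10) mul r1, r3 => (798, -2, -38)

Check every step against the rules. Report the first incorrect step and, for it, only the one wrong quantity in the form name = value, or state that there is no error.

Step 1: r1 = 7 - -5 = 12 — in agreement.
Step 2: r3 = -5 - 12 = -17 — verified.
Step 3: r2 = 1 + -17 = -16 — agrees with the log.
Step 4: r1 = 12 + -16 = -4 — no discrepancy.
Step 5: r1 = -4 + -17 = -21 — consistent with the log.
Step 6: r2 = -(-16) = 16 — the recorded entry deviates here.
That makes step 6 the first incorrect line — r2 = 16 is what it should show.

step 6, r2 = 16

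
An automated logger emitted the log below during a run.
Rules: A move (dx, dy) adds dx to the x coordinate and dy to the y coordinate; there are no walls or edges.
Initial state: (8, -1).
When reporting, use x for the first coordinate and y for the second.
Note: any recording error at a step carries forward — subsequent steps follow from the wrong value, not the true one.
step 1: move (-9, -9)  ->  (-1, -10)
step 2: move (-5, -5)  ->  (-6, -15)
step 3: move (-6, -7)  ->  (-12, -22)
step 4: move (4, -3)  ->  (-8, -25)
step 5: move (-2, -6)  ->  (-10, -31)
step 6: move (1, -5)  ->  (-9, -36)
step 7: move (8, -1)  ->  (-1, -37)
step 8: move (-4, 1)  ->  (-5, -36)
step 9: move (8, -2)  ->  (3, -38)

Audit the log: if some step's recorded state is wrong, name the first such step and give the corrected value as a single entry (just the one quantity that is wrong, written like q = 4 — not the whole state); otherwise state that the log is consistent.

step 1: x = 8 + (-9) = -1, y = -1 + (-9) = -10 -> in agreement
step 2: x = -1 + (-5) = -6, y = -10 + (-5) = -15 -> same as recorded
step 3: x = -6 + (-6) = -12, y = -15 + (-7) = -22 -> same as recorded
step 4: x = -12 + (4) = -8, y = -22 + (-3) = -25 -> same as recorded
step 5: x = -8 + (-2) = -10, y = -25 + (-6) = -31 -> agrees with the log
step 6: x = -10 + (1) = -9, y = -31 + (-5) = -36 -> agrees with the log
step 7: x = -9 + (8) = -1, y = -36 + (-1) = -37 -> confirmed correct
step 8: x = -1 + (-4) = -5, y = -37 + (1) = -36 -> same as recorded
step 9: x = -5 + (8) = 3, y = -36 + (-2) = -38 -> verified
Nothing is out of place; the run is error-free.

no error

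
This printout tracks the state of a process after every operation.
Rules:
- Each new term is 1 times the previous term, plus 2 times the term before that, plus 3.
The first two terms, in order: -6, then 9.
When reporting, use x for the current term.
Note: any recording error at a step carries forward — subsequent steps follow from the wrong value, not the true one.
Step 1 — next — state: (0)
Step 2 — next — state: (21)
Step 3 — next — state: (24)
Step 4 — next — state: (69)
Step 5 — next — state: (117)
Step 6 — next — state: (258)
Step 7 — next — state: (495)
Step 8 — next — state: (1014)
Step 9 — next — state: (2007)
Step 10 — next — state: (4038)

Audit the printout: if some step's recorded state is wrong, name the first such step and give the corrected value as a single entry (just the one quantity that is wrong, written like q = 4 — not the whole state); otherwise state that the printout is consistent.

Step 1: x = 1*(9) + (2)*(-6) + (3) = 0 — consistent with the printout.
Step 2: x = 1*(0) + (2)*(9) + (3) = 21 — in agreement.
Step 3: x = 1*(21) + (2)*(0) + (3) = 24 — checks out.
Step 4: x = 1*(24) + (2)*(21) + (3) = 69 — no discrepancy.
Step 5: x = 1*(69) + (2)*(24) + (3) = 120 — this is not what the printout shows.
Step 5 is the first one off; corrected, x = 120.

step 5, x = 120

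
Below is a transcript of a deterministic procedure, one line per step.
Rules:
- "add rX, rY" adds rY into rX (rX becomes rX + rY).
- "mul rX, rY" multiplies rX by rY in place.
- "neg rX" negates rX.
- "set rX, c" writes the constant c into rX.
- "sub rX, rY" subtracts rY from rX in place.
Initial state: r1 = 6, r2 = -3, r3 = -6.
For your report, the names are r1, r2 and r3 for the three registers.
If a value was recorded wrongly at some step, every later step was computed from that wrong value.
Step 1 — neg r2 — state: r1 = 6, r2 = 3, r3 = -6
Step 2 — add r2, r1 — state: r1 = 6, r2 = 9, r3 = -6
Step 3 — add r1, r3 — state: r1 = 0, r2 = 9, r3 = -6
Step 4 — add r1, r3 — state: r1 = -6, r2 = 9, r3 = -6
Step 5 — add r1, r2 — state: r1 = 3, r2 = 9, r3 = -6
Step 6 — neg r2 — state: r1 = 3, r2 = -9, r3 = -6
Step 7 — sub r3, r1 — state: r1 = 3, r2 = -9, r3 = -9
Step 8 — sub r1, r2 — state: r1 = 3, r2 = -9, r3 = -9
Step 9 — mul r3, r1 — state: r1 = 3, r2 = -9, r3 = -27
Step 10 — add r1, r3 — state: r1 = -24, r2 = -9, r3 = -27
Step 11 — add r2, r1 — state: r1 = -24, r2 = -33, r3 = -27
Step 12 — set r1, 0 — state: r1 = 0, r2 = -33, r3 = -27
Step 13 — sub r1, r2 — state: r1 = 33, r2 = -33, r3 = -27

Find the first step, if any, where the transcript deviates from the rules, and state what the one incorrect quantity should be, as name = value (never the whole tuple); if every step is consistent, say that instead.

step 8, r1 = 12

1. r2 = -(-3) = 3 (exactly as logged)
2. r2 = 3 + 6 = 9 (confirmed correct)
3. r1 = 6 + -6 = 0 (no discrepancy)
4. r1 = 0 + -6 = -6 (agrees with the transcript)
5. r1 = -6 + 9 = 3 (matches)
6. r2 = -(9) = -9 (checks out)
7. r3 = -6 - 3 = -9 (verified)
8. r1 = 3 - -9 = 12 (first mismatch against the transcript)
So the first discrepancy is step 8, where the right value is r1 = 12.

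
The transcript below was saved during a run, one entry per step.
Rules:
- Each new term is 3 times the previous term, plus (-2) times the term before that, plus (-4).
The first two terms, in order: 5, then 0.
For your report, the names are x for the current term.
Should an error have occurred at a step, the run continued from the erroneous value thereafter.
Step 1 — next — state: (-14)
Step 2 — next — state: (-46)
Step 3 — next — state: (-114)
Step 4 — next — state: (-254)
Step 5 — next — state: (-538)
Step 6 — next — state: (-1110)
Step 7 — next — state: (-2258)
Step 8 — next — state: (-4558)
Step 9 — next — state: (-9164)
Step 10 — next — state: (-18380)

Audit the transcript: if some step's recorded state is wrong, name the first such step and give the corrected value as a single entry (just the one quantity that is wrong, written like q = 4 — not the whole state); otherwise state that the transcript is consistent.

step 9, x = -9162

1. x = 3*(0) + (-2)*(5) + (-4) = -14 (confirmed correct)
2. x = 3*(-14) + (-2)*(0) + (-4) = -46 (consistent with the transcript)
3. x = 3*(-46) + (-2)*(-14) + (-4) = -114 (confirmed correct)
4. x = 3*(-114) + (-2)*(-46) + (-4) = -254 (verified)
5. x = 3*(-254) + (-2)*(-114) + (-4) = -538 (matches)
6. x = 3*(-538) + (-2)*(-254) + (-4) = -1110 (same as recorded)
7. x = 3*(-1110) + (-2)*(-538) + (-4) = -2258 (confirmed correct)
8. x = 3*(-2258) + (-2)*(-1110) + (-4) = -4558 (in agreement)
9. x = 3*(-4558) + (-2)*(-2258) + (-4) = -9162 (the transcript disagrees here)
The earliest wrong entry is at step 9: it should read x = -9162.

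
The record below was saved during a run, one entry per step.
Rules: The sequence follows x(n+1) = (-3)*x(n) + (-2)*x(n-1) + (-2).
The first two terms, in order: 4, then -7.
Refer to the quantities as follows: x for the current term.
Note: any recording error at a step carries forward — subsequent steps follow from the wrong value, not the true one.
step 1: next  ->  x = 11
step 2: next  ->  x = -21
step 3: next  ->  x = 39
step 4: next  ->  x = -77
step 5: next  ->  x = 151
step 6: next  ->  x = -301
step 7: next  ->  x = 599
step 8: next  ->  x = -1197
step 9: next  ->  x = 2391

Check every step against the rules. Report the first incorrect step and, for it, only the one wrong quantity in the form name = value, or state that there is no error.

Step 1: x = -3*(-7) + (-2)*(4) + (-2) = 11 — matches.
Step 2: x = -3*(11) + (-2)*(-7) + (-2) = -21 — agrees with the record.
Step 3: x = -3*(-21) + (-2)*(11) + (-2) = 39 — no discrepancy.
Step 4: x = -3*(39) + (-2)*(-21) + (-2) = -77 — exactly as logged.
Step 5: x = -3*(-77) + (-2)*(39) + (-2) = 151 — agrees with the record.
Step 6: x = -3*(151) + (-2)*(-77) + (-2) = -301 — no discrepancy.
Step 7: x = -3*(-301) + (-2)*(151) + (-2) = 599 — in agreement.
Step 8: x = -3*(599) + (-2)*(-301) + (-2) = -1197 — confirmed correct.
Step 9: x = -3*(-1197) + (-2)*(599) + (-2) = 2391 — exactly as logged.
Each recorded entry agrees with the recomputation.

no error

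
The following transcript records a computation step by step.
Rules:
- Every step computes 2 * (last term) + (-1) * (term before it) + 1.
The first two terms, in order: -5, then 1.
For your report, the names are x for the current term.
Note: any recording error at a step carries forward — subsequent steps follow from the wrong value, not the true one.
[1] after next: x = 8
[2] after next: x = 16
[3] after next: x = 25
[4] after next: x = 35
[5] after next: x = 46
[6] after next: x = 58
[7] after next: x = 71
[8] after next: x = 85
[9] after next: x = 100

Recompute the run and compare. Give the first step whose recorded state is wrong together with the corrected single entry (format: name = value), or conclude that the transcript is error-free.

no error

step 1: x = 2*(1) + (-1)*(-5) + (1) = 8 -> verified
step 2: x = 2*(8) + (-1)*(1) + (1) = 16 -> same as recorded
step 3: x = 2*(16) + (-1)*(8) + (1) = 25 -> confirmed correct
step 4: x = 2*(25) + (-1)*(16) + (1) = 35 -> in agreement
step 5: x = 2*(35) + (-1)*(25) + (1) = 46 -> in agreement
step 6: x = 2*(46) + (-1)*(35) + (1) = 58 -> consistent with the transcript
step 7: x = 2*(58) + (-1)*(46) + (1) = 71 -> consistent with the transcript
step 8: x = 2*(71) + (-1)*(58) + (1) = 85 -> consistent with the transcript
step 9: x = 2*(85) + (-1)*(71) + (1) = 100 -> exactly as logged
All steps check out; nothing to correct.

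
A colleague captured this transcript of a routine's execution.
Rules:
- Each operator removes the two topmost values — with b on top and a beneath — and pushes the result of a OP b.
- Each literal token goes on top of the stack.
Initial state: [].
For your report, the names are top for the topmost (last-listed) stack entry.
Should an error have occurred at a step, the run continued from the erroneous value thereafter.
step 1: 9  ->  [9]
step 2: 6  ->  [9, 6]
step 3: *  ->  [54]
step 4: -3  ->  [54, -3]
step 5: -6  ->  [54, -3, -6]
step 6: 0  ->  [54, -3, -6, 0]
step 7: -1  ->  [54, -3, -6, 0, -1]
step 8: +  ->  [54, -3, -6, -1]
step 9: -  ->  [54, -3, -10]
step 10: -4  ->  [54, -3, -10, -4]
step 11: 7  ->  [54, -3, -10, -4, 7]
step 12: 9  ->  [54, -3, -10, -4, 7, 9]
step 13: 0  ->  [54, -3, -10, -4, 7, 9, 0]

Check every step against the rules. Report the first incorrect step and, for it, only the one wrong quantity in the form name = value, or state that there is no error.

step 1: push 9: top = 9 -> checks out
step 2: push 6: top = 6 -> exactly as logged
step 3: 9 * 6 = 54 -> no discrepancy
step 4: push -3: top = -3 -> exactly as logged
step 5: push -6: top = -6 -> same as recorded
step 6: push 0: top = 0 -> checks out
step 7: push -1: top = -1 -> confirmed correct
step 8: 0 + -1 = -1 -> exactly as logged
step 9: -6 - -1 = -5 -> this is not what the transcript shows
That makes step 9 the first incorrect line — top = -5 is what it should show.

step 9, top = -5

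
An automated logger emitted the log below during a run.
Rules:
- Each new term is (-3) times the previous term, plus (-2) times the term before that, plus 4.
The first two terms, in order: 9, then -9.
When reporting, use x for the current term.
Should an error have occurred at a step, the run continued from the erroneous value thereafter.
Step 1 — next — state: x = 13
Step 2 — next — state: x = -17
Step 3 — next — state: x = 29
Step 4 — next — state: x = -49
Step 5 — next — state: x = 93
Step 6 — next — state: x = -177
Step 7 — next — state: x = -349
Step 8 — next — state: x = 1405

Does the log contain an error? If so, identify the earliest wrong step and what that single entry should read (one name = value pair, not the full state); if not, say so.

step 7, x = 349

Recomputing the run from the initial state:
step 1: x = 13
step 2: x = -17
step 3: x = 29
step 4: x = -49
step 5: x = 93
step 6: x = -177
step 7: x = 349
step 8: x = -689
The first disagreement with the log is at step 7, where the value should be x = 349.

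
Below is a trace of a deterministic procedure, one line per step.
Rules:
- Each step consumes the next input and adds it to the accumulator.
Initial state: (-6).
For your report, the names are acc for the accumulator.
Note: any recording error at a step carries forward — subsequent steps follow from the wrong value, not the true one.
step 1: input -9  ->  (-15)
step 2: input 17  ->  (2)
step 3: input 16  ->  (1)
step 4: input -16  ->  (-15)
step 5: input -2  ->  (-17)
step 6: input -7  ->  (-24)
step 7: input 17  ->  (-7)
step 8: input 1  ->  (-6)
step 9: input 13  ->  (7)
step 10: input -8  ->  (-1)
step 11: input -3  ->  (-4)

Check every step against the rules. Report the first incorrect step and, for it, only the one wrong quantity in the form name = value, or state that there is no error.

Recomputing the run from the initial state:
step 1: acc = -15
step 2: acc = 2
step 3: acc = 18
step 4: acc = 2
step 5: acc = 0
step 6: acc = -7
step 7: acc = 10
step 8: acc = 11
step 9: acc = 24
step 10: acc = 16
step 11: acc = 13
The first disagreement with the trace is at step 3, where the value should be acc = 18.

step 3, acc = 18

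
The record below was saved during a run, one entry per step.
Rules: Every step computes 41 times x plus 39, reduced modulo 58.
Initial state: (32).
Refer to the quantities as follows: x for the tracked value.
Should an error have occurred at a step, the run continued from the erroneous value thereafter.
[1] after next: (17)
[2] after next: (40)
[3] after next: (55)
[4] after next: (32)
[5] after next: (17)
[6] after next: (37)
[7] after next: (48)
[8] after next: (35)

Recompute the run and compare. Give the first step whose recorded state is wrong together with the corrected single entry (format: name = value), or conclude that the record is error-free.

1. x = (41*32 + 39) mod 58 = 17 (confirmed correct)
2. x = (41*17 + 39) mod 58 = 40 (confirmed correct)
3. x = (41*40 + 39) mod 58 = 55 (same as recorded)
4. x = (41*55 + 39) mod 58 = 32 (checks out)
5. x = (41*32 + 39) mod 58 = 17 (confirmed correct)
6. x = (41*17 + 39) mod 58 = 40 (the entry is off here)
The audit stops at step 6: the recorded entry is wrong and should be x = 40.

step 6, x = 40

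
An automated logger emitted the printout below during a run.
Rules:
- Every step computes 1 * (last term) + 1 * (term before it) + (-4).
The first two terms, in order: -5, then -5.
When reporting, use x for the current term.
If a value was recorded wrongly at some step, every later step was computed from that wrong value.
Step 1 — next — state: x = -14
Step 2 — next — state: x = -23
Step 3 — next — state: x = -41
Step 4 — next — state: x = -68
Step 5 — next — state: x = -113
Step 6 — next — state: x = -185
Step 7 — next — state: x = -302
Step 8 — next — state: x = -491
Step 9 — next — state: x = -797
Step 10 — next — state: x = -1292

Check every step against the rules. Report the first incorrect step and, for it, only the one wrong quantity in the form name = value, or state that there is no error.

no error

Step 1: x = 1*(-5) + (1)*(-5) + (-4) = -14 — in agreement.
Step 2: x = 1*(-14) + (1)*(-5) + (-4) = -23 — confirmed correct.
Step 3: x = 1*(-23) + (1)*(-14) + (-4) = -41 — agrees with the printout.
Step 4: x = 1*(-41) + (1)*(-23) + (-4) = -68 — agrees with the printout.
Step 5: x = 1*(-68) + (1)*(-41) + (-4) = -113 — same as recorded.
Step 6: x = 1*(-113) + (1)*(-68) + (-4) = -185 — in agreement.
Step 7: x = 1*(-185) + (1)*(-113) + (-4) = -302 — no discrepancy.
Step 8: x = 1*(-302) + (1)*(-185) + (-4) = -491 — checks out.
Step 9: x = 1*(-491) + (1)*(-302) + (-4) = -797 — no discrepancy.
Step 10: x = 1*(-797) + (1)*(-491) + (-4) = -1292 — agrees with the printout.
No step deviates from the rules.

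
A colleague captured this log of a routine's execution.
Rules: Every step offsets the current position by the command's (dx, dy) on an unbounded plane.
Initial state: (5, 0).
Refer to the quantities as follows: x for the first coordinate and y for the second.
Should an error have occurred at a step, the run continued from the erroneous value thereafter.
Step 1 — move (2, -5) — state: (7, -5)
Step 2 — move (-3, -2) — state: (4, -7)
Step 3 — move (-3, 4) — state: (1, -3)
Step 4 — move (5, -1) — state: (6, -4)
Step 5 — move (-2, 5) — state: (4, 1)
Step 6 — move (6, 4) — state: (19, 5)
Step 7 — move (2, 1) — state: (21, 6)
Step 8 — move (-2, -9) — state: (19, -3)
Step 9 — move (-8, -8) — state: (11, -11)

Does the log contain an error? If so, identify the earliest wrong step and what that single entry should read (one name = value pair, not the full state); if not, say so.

step 1: x = 5 + (2) = 7, y = 0 + (-5) = -5 -> confirmed correct
step 2: x = 7 + (-3) = 4, y = -5 + (-2) = -7 -> in agreement
step 3: x = 4 + (-3) = 1, y = -7 + (4) = -3 -> in agreement
step 4: x = 1 + (5) = 6, y = -3 + (-1) = -4 -> in agreement
step 5: x = 6 + (-2) = 4, y = -4 + (5) = 1 -> verified
step 6: x = 4 + (6) = 10, y = 1 + (4) = 5 -> the recorded entry deviates here
First deviation found at step 6; the corrected entry is x = 10.

step 6, x = 10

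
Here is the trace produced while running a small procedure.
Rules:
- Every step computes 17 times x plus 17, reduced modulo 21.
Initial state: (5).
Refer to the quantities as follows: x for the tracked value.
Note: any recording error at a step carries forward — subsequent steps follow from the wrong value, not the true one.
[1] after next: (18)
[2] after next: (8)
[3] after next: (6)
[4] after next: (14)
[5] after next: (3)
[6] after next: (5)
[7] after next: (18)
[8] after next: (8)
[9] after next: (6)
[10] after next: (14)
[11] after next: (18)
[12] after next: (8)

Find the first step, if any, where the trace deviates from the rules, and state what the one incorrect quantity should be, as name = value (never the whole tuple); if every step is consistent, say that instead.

Recomputing the run from the initial state:
step 1: x = 18
step 2: x = 8
step 3: x = 6
step 4: x = 14
step 5: x = 3
step 6: x = 5
step 7: x = 18
step 8: x = 8
step 9: x = 6
step 10: x = 14
step 11: x = 3
step 12: x = 5
The first disagreement with the trace is at step 11, where the value should be x = 3.

step 11, x = 3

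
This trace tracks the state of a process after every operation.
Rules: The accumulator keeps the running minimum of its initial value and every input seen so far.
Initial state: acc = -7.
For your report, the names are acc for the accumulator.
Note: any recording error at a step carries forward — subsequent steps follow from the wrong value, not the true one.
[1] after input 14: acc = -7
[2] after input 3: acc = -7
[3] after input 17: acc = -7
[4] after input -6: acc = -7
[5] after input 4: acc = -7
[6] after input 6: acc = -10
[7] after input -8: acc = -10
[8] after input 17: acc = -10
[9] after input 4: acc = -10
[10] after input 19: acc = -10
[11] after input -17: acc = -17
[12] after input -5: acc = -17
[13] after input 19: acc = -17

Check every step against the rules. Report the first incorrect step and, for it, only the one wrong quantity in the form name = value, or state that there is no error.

step 6, acc = -7

1. acc = min(-7, 14) = -7 (agrees with the trace)
2. acc = min(-7, 3) = -7 (matches)
3. acc = min(-7, 17) = -7 (verified)
4. acc = min(-7, -6) = -7 (checks out)
5. acc = min(-7, 4) = -7 (same as recorded)
6. acc = min(-7, 6) = -7 (not what was recorded)
First deviation found at step 6; the corrected entry is acc = -7.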